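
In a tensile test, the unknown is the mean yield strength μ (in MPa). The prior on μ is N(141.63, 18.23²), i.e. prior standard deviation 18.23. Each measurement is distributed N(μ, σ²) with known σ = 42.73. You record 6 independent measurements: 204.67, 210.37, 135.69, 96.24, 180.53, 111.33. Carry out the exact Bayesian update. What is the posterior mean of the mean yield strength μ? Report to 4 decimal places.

For Normal data with known variance σ², a Normal(μ₀, σ₀²) prior on μ is conjugate. Posterior precision = 1/σ₀² + n/σ²; posterior mean is the precision-weighted average of μ₀ and x̄.
Σxᵢ = 204.67 + 210.37 + 135.69 + 96.24 + 180.53 + 111.33 = 938.83, so n·x̄ = 938.83.
σ₀² = 18.23² = 332.3329, σ² = 42.73² = 1825.8529; σ² + n·σ₀² = 1825.8529 + 6·332.3329 = 3819.8503.
Posterior mean = (μ₀/σ₀² + n·x̄/σ²)/(1/σ₀² + n/σ²) = (σ²·μ₀ + σ₀²·n·x̄)/(σ² + n·σ₀²) = (1825.8529·141.63 + 332.3329·938.83)/3819.8503 = 570599.642734/3819.8503 = 149.3775.

149.3775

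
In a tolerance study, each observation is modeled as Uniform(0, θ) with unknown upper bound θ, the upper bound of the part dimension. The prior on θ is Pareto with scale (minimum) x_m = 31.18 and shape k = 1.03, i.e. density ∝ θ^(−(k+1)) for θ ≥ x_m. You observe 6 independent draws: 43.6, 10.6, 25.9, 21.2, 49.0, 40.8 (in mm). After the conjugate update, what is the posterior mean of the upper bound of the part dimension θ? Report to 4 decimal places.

A Pareto(scale x_m, shape k) prior on the upper bound θ of Uniform(0, θ) is conjugate: posterior is Pareto(max(x_m, max xᵢ), k + n).
Sample maximum = 49.0; prior scale x_m = 31.18 → posterior scale = max = 49.00.
Posterior shape = 1.03 + 6 = 7.03.
E[θ|data] = k·x_m/(k−1) = 7.03·49.00/6.03 = 57.1260.

57.1260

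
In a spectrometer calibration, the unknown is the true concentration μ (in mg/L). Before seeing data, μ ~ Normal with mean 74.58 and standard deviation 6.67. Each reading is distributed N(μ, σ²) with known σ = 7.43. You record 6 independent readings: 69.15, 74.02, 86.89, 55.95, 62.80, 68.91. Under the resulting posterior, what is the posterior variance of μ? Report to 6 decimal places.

7.624071

For Normal data with known variance σ², a Normal(μ₀, σ₀²) prior on μ is conjugate. Posterior precision = 1/σ₀² + n/σ²; posterior mean is the precision-weighted average of μ₀ and x̄.
σ₀² = 6.67² = 44.4889, σ² = 7.43² = 55.2049; σ² + n·σ₀² = 55.2049 + 6·44.4889 = 322.1383.
Posterior precision = 1/σ₀² + n/σ² = 1/44.4889 + 6/55.2049 = (σ² + n·σ₀²)/(σ₀²σ²) = 322.1383/(44.4889·55.2049); posterior variance σₙ² = σ₀²σ²/(σ² + n·σ₀²) = 44.4889·55.2049/322.1383 = 7.624071.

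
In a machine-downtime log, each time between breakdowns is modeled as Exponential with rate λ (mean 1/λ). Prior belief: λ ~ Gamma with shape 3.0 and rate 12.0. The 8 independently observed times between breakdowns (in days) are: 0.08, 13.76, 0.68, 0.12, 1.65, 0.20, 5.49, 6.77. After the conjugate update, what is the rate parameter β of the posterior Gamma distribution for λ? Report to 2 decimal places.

40.75

With a Gamma(shape α, rate β) prior on the exponential rate λ, the posterior after n observations with total T = Σxᵢ is Gamma(α+n, β+T).
Sum of observations T = 28.75 days; n = 8.
Posterior: Gamma(3.0+8, 12.0+28.75) = Gamma(11.0, 40.75).
Posterior β = 40.75.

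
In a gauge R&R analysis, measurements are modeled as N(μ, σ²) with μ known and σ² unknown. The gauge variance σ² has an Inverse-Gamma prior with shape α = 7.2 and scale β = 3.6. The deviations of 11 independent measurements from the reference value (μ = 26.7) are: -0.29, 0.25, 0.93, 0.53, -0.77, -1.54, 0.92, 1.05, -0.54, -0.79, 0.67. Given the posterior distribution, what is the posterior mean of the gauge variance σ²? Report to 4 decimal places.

0.6312

With known mean μ and an Inverse-Gamma(α, β) prior on σ², the Normal likelihood is conjugate: posterior is Inv-Gamma(α + n/2, β + Σ(xᵢ−μ)²/2).
Σ(xᵢ−μ)² = (-0.29)² + (0.25)² + (0.93)² + (0.53)² + (-0.77)² + (-1.54)² + (0.92)² + (1.05)² + (-0.54)² + (-0.79)² + (0.67)² = 7.5704.
Posterior: Inv-Gamma(7.2 + 11/2, 3.6 + 7.5704/2) = Inv-Gamma(12.70, 7.38520).
E[σ²|data] = β/(α−1) = 7.38520/11.70 = 0.6312.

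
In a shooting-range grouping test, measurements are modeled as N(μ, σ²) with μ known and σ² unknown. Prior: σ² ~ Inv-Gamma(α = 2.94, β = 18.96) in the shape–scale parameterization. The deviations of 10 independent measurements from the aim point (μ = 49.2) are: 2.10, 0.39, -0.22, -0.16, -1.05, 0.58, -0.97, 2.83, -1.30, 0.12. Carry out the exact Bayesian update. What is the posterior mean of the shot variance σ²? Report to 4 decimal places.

3.9373

With known mean μ and an Inverse-Gamma(α, β) prior on σ², the Normal likelihood is conjugate: posterior is Inv-Gamma(α + n/2, β + Σ(xᵢ−μ)²/2).
Σ(xᵢ−μ)² = (2.10)² + (0.39)² + (-0.22)² + (-0.16)² + (-1.05)² + (0.58)² + (-0.97)² + (2.83)² + (-1.30)² + (0.12)² = 16.7292.
Posterior: Inv-Gamma(2.94 + 10/2, 18.96 + 16.7292/2) = Inv-Gamma(7.94, 27.32460).
E[σ²|data] = β/(α−1) = 27.32460/6.94 = 3.9373.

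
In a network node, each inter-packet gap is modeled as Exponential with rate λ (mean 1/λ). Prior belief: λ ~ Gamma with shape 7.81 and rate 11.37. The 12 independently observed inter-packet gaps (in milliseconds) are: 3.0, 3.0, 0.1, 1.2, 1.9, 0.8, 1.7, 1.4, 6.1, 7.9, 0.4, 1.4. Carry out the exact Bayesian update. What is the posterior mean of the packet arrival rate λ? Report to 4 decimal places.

With a Gamma(shape α, rate β) prior on the exponential rate λ, the posterior after n observations with total T = Σxᵢ is Gamma(α+n, β+T).
Sum of observations T = 28.9 milliseconds; n = 12.
Posterior: Gamma(7.81+12, 11.37+28.9) = Gamma(19.81, 40.27).
Posterior mean of λ = α/β = 19.81/40.27 = 0.4919.

0.4919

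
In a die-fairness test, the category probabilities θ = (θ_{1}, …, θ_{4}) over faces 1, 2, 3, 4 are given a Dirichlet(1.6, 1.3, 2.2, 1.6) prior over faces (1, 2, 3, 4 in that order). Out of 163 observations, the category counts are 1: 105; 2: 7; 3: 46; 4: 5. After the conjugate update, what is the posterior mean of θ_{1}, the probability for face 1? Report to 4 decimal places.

0.6282

The Dirichlet prior is conjugate to the Multinomial likelihood: each posterior αⱼ = prior αⱼ + observed count nⱼ.
Posterior concentration: (106.6, 8.3, 48.2, 6.6), total = 169.7.
E[θ_{1}|data] = α_{1}/Σα = 106.6/169.7 = 0.6282.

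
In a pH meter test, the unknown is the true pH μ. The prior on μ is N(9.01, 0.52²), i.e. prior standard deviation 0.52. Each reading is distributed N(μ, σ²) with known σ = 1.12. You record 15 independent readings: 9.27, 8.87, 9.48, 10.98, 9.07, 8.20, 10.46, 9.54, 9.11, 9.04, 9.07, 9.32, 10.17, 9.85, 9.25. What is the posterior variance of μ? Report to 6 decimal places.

0.063873

For Normal data with known variance σ², a Normal(μ₀, σ₀²) prior on μ is conjugate. Posterior precision = 1/σ₀² + n/σ²; posterior mean is the precision-weighted average of μ₀ and x̄.
σ₀² = 0.52² = 0.2704, σ² = 1.12² = 1.2544; σ² + n·σ₀² = 1.2544 + 15·0.2704 = 5.3104.
Posterior precision = 1/σ₀² + n/σ² = 1/0.2704 + 15/1.2544 = (σ² + n·σ₀²)/(σ₀²σ²) = 5.3104/(0.2704·1.2544); posterior variance σₙ² = σ₀²σ²/(σ² + n·σ₀²) = 0.2704·1.2544/5.3104 = 0.063873.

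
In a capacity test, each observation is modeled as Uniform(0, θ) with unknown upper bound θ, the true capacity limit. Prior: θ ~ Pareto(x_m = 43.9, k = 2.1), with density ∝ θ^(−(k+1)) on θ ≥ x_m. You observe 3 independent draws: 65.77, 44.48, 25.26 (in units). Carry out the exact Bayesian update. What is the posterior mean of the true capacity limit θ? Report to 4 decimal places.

A Pareto(scale x_m, shape k) prior on the upper bound θ of Uniform(0, θ) is conjugate: posterior is Pareto(max(x_m, max xᵢ), k + n).
Sample maximum = 65.77; prior scale x_m = 43.9 → posterior scale = max = 65.77.
Posterior shape = 2.1 + 3 = 5.1.
E[θ|data] = k·x_m/(k−1) = 5.1·65.77/4.1 = 81.8115.

81.8115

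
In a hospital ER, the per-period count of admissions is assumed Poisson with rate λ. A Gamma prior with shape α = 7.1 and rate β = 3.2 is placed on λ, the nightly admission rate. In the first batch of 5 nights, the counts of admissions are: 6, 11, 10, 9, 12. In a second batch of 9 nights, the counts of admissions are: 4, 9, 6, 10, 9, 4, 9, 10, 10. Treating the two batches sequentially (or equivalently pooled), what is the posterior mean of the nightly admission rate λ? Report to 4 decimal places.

With a Gamma(shape α, rate β) prior, the Poisson likelihood is conjugate: the posterior is Gamma(α + ΣXᵢ, β + n).
Batch 1: sum of counts S = 48 over n = 5 nights.
After batch 1: Gamma(α+S, β+n) = Gamma(7.1+48, 3.2+5) = Gamma(55.1, 8.2).
Batch 2: sum of counts S = 71 over n = 9 nights.
After batch 2: Gamma(α+S, β+n) = Gamma(55.1+71, 8.2+9) = Gamma(126.1, 17.2).
Posterior mean = α/β = 126.1/17.2 = 7.3314.

7.3314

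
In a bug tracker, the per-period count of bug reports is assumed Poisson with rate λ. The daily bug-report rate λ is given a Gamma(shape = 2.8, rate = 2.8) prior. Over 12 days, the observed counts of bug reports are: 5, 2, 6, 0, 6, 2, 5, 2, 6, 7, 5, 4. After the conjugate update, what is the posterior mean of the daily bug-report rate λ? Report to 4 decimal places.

3.5676

With a Gamma(shape α, rate β) prior, the Poisson likelihood is conjugate: the posterior is Gamma(α + ΣXᵢ, β + n).
Sum of counts S = 50 over n = 12 days.
Posterior: Gamma(α+S, β+n) = Gamma(2.8+50, 2.8+12) = Gamma(52.8, 14.8).
Posterior mean = α/β = 52.8/14.8 = 3.5676.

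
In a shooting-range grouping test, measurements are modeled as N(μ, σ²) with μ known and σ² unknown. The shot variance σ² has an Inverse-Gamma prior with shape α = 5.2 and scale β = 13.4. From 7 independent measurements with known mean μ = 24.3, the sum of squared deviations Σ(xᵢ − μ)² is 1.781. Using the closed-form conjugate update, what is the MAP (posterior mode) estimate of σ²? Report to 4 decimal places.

1.4732

With known mean μ and an Inverse-Gamma(α, β) prior on σ², the Normal likelihood is conjugate: posterior is Inv-Gamma(α + n/2, β + Σ(xᵢ−μ)²/2).
Posterior: Inv-Gamma(5.2 + 7/2, 13.4 + 1.781/2) = Inv-Gamma(8.70, 14.2905).
Mode = β/(α+1) = 14.2905/9.70 = 1.4732.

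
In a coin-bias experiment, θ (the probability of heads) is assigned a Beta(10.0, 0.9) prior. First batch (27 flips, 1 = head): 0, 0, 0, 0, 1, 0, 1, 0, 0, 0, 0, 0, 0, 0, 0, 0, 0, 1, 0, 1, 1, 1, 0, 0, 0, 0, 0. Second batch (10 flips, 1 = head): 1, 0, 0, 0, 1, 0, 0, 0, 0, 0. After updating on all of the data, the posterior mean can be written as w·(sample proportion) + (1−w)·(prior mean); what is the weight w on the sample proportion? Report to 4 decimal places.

The Beta prior is conjugate to a Binomial/Bernoulli likelihood; the update adds successes to α and failures to β.
Total number of flips: n = 27 + 10 = 37.
Posterior mean = (α₀+k)/(α₀+β₀+n) = [n/(α₀+β₀+n)]·(k/n) + [(α₀+β₀)/(α₀+β₀+n)]·α₀/(α₀+β₀), so only n and the prior enter the weight.
The weight on the data is w = n/(α₀+β₀+n) = 37/(10.0+0.9+37) = 37/47.9 = 0.7724.

0.7724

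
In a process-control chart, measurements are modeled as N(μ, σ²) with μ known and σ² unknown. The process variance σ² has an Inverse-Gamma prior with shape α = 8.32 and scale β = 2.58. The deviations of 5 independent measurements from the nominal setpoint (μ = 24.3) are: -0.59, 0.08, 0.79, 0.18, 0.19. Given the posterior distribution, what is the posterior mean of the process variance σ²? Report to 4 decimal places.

0.3160

With known mean μ and an Inverse-Gamma(α, β) prior on σ², the Normal likelihood is conjugate: posterior is Inv-Gamma(α + n/2, β + Σ(xᵢ−μ)²/2).
Σ(xᵢ−μ)² = (-0.59)² + (0.08)² + (0.79)² + (0.18)² + (0.19)² = 1.0471.
Posterior: Inv-Gamma(8.32 + 5/2, 2.58 + 1.0471/2) = Inv-Gamma(10.82, 3.10355).
E[σ²|data] = β/(α−1) = 3.10355/9.82 = 0.3160.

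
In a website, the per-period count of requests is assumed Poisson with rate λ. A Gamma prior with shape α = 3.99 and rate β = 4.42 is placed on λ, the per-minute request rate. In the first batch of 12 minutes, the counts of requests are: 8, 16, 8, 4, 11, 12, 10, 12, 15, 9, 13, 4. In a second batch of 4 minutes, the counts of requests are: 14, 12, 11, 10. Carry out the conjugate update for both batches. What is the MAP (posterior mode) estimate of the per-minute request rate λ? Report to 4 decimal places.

8.4226

With a Gamma(shape α, rate β) prior, the Poisson likelihood is conjugate: the posterior is Gamma(α + ΣXᵢ, β + n).
Batch 1: sum of counts S = 122 over n = 12 minutes.
After batch 1: Gamma(α+S, β+n) = Gamma(3.99+122, 4.42+12) = Gamma(125.99, 16.42).
Batch 2: sum of counts S = 47 over n = 4 minutes.
After batch 2: Gamma(α+S, β+n) = Gamma(125.99+47, 16.42+4) = Gamma(172.99, 20.42).
Mode of Gamma(α,β) for α≥1 is (α−1)/β = 171.99/20.42 = 8.4226.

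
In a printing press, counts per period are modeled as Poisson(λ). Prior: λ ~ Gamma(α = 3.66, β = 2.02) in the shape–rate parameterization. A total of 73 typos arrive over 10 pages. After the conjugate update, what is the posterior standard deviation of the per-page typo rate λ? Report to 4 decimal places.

0.7284

With a Gamma(shape α, rate β) prior, the Poisson likelihood is conjugate: the posterior is Gamma(α + ΣXᵢ, β + n).
Posterior: Gamma(α+S, β+n) = Gamma(3.66+73, 2.02+10) = Gamma(76.66, 12.02).
SD = √α/β = √76.66/12.02 = 0.7284.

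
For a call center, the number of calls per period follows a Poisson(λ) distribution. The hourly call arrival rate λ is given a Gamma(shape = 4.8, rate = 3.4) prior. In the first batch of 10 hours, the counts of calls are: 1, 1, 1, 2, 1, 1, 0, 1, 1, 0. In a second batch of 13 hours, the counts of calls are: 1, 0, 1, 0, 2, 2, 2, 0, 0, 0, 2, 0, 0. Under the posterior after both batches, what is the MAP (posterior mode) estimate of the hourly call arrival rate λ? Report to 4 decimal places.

With a Gamma(shape α, rate β) prior, the Poisson likelihood is conjugate: the posterior is Gamma(α + ΣXᵢ, β + n).
Batch 1: sum of counts S = 9 over n = 10 hours.
After batch 1: Gamma(α+S, β+n) = Gamma(4.8+9, 3.4+10) = Gamma(13.8, 13.4).
Batch 2: sum of counts S = 10 over n = 13 hours.
After batch 2: Gamma(α+S, β+n) = Gamma(13.8+10, 13.4+13) = Gamma(23.8, 26.4).
Mode of Gamma(α,β) for α≥1 is (α−1)/β = 22.8/26.4 = 0.8636.

0.8636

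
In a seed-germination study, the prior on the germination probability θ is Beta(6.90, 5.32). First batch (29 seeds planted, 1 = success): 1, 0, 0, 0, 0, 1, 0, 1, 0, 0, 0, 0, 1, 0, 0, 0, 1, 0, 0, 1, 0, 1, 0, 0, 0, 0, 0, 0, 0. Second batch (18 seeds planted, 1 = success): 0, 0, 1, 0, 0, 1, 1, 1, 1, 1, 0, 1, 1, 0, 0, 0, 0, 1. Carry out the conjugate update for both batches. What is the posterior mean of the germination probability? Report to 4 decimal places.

The Beta prior is conjugate to a Binomial/Bernoulli likelihood; the update adds successes to α and failures to β.
After batch 1: Beta(6.90+7, 5.32+22) = Beta(13.90, 27.32).
After batch 2: Beta(13.90+9, 27.32+9) = Beta(22.90, 36.32).
Posterior mean = α/(α+β) = 22.90/59.22 = 0.3867.

0.3867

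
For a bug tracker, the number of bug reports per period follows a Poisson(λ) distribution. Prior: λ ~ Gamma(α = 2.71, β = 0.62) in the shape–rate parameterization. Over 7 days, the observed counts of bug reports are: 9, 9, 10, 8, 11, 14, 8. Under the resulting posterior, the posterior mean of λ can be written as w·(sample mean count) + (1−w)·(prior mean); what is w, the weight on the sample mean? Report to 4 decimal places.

With a Gamma(shape α, rate β) prior, the Poisson likelihood is conjugate: the posterior is Gamma(α + ΣXᵢ, β + n).
Posterior mean = (α₀+S)/(β₀+n) = [n/(β₀+n)]·(S/n) + [β₀/(β₀+n)]·(α₀/β₀), so only n and β₀ enter the weight.
Weight on data w = n/(β₀+n) = 7/(0.62+7) = 7/7.62 = 0.9186.

0.9186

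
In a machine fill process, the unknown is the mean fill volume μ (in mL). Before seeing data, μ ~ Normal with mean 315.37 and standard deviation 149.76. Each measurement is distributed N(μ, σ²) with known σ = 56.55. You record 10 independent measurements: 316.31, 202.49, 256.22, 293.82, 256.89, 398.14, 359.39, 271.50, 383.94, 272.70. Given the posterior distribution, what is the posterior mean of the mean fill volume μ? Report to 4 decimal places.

301.3400

For Normal data with known variance σ², a Normal(μ₀, σ₀²) prior on μ is conjugate. Posterior precision = 1/σ₀² + n/σ²; posterior mean is the precision-weighted average of μ₀ and x̄.
Σxᵢ = 316.31 + 202.49 + 256.22 + 293.82 + 256.89 + 398.14 + 359.39 + 271.50 + 383.94 + 272.70 = 3011.4, so n·x̄ = 3011.4.
σ₀² = 149.76² = 22428.0576, σ² = 56.55² = 3197.9025; σ² + n·σ₀² = 3197.9025 + 10·22428.0576 = 227478.4785.
Posterior mean = (μ₀/σ₀² + n·x̄/σ²)/(1/σ₀² + n/σ²) = (σ²·μ₀ + σ₀²·n·x̄)/(σ² + n·σ₀²) = (3197.9025·315.37 + 22428.0576·3011.4)/227478.4785 = 68548375.168065/227478.4785 = 301.3400.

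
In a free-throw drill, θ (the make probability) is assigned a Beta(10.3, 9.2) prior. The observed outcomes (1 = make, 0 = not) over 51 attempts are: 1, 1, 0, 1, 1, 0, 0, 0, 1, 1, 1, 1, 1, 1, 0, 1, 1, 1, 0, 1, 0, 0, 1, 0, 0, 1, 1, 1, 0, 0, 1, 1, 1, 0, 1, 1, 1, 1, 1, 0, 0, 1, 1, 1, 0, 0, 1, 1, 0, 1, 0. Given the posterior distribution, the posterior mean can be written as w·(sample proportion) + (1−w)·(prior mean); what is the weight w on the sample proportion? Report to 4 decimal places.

The Beta prior is conjugate to a Binomial/Bernoulli likelihood; the update adds successes to α and failures to β.
Posterior mean = (α₀+k)/(α₀+β₀+n) = [n/(α₀+β₀+n)]·(k/n) + [(α₀+β₀)/(α₀+β₀+n)]·α₀/(α₀+β₀), so only n and the prior enter the weight.
The weight on the data is w = n/(α₀+β₀+n) = 51/(10.3+9.2+51) = 51/70.5 = 0.7234.

0.7234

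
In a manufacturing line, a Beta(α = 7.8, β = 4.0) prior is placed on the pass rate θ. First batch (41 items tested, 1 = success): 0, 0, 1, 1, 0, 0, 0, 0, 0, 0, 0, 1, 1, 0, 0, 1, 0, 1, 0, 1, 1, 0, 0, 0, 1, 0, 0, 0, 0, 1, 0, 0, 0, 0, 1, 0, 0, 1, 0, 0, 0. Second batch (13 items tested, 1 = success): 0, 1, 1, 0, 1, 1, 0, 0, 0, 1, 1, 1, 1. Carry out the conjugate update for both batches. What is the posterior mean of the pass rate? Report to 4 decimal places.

The Beta prior is conjugate to a Binomial/Bernoulli likelihood; the update adds successes to α and failures to β.
After batch 1: Beta(7.8+12, 4.0+29) = Beta(19.8, 33.0).
After batch 2: Beta(19.8+8, 33.0+5) = Beta(27.8, 38.0).
Posterior mean = α/(α+β) = 27.8/65.8 = 0.4225.

0.4225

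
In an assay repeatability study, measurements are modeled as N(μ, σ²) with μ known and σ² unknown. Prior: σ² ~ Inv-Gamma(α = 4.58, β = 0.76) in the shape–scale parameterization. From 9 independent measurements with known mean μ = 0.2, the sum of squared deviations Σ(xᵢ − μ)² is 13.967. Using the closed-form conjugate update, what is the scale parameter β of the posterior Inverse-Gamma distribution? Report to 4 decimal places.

With known mean μ and an Inverse-Gamma(α, β) prior on σ², the Normal likelihood is conjugate: posterior is Inv-Gamma(α + n/2, β + Σ(xᵢ−μ)²/2).
Posterior: Inv-Gamma(4.58 + 9/2, 0.76 + 13.967/2) = Inv-Gamma(9.08, 7.7435).
Posterior β = 7.7435.

7.7435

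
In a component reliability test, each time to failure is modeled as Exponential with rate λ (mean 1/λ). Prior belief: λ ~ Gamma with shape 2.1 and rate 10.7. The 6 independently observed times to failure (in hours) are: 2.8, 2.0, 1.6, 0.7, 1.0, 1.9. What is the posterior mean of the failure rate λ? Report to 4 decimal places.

0.3913

With a Gamma(shape α, rate β) prior on the exponential rate λ, the posterior after n observations with total T = Σxᵢ is Gamma(α+n, β+T).
Sum of observations T = 10.0 hours; n = 6.
Posterior: Gamma(2.1+6, 10.7+10.0) = Gamma(8.1, 20.7).
Posterior mean of λ = α/β = 8.1/20.7 = 0.3913.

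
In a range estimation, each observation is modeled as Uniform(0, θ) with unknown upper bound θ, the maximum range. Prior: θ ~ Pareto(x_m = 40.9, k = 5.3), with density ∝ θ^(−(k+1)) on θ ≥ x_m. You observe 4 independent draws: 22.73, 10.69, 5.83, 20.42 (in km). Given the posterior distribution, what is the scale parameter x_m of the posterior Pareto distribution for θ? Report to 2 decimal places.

40.90

A Pareto(scale x_m, shape k) prior on the upper bound θ of Uniform(0, θ) is conjugate: posterior is Pareto(max(x_m, max xᵢ), k + n).
Sample maximum = 22.73; prior scale x_m = 40.9 → posterior scale = max = 40.90.
Posterior shape = 5.3 + 4 = 9.3.
Posterior scale x_m = 40.90.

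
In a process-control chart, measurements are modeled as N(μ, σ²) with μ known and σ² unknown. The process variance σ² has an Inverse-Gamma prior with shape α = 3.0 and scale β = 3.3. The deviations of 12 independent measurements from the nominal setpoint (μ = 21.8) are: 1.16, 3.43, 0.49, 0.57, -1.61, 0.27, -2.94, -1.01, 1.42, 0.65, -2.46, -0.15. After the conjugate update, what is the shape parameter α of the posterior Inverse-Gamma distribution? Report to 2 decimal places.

With known mean μ and an Inverse-Gamma(α, β) prior on σ², the Normal likelihood is conjugate: posterior is Inv-Gamma(α + n/2, β + Σ(xᵢ−μ)²/2).
Σ(xᵢ−μ)² = (1.16)² + (3.43)² + (0.49)² + (0.57)² + (-1.61)² + (0.27)² + (-2.94)² + (-1.01)² + (1.42)² + (0.65)² + (-2.46)² + (-0.15)² = 34.5172.
Posterior: Inv-Gamma(3.0 + 12/2, 3.3 + 34.5172/2) = Inv-Gamma(9.00, 20.55860).
Posterior α = 9.00.

9.00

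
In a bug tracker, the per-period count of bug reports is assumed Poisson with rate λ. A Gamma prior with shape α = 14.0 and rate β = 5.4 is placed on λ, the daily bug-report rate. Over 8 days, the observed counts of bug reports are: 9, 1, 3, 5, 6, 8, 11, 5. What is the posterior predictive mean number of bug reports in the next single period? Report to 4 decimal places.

With a Gamma(shape α, rate β) prior, the Poisson likelihood is conjugate: the posterior is Gamma(α + ΣXᵢ, β + n).
Sum of counts S = 48 over n = 8 days.
Posterior: Gamma(α+S, β+n) = Gamma(14.0+48, 5.4+8) = Gamma(62.0, 13.4).
The predictive distribution for one future period is NegBinom with mean α/β = 4.6269.

4.6269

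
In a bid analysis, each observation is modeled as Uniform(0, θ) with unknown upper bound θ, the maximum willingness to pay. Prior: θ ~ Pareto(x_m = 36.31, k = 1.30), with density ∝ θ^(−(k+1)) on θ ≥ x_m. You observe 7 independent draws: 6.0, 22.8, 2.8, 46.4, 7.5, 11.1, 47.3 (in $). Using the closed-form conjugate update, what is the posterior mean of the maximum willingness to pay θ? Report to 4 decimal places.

A Pareto(scale x_m, shape k) prior on the upper bound θ of Uniform(0, θ) is conjugate: posterior is Pareto(max(x_m, max xᵢ), k + n).
Sample maximum = 47.3; prior scale x_m = 36.31 → posterior scale = max = 47.30.
Posterior shape = 1.30 + 7 = 8.30.
E[θ|data] = k·x_m/(k−1) = 8.30·47.30/7.30 = 53.7795.

53.7795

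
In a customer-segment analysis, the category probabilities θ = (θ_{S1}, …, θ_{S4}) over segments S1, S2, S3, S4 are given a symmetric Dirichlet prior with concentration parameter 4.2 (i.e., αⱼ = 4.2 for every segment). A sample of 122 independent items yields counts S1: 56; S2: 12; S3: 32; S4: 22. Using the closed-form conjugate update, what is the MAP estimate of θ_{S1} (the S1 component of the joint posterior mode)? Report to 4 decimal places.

0.4392

The Dirichlet prior is conjugate to the Multinomial likelihood: each posterior αⱼ = prior αⱼ + observed count nⱼ.
Posterior concentration: (60.2, 16.2, 36.2, 26.2), total = 138.8.
Joint mode component: (α_{S1}−1)/(Σα−K) = 59.2/134.8 = 0.4392.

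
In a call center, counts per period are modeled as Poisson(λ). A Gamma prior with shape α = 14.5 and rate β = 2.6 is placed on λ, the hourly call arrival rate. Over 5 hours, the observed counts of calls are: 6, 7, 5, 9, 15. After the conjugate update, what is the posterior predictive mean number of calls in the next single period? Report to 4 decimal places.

7.4342

With a Gamma(shape α, rate β) prior, the Poisson likelihood is conjugate: the posterior is Gamma(α + ΣXᵢ, β + n).
Sum of counts S = 42 over n = 5 hours.
Posterior: Gamma(α+S, β+n) = Gamma(14.5+42, 2.6+5) = Gamma(56.5, 7.6).
The predictive distribution for one future period is NegBinom with mean α/β = 7.4342.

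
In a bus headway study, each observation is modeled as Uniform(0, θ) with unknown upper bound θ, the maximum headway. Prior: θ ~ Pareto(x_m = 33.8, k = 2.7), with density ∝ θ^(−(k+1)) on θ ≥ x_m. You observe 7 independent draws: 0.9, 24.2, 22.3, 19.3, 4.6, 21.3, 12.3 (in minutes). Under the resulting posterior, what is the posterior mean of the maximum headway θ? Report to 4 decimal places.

37.6851

A Pareto(scale x_m, shape k) prior on the upper bound θ of Uniform(0, θ) is conjugate: posterior is Pareto(max(x_m, max xᵢ), k + n).
Sample maximum = 24.2; prior scale x_m = 33.8 → posterior scale = max = 33.8.
Posterior shape = 2.7 + 7 = 9.7.
E[θ|data] = k·x_m/(k−1) = 9.7·33.8/8.7 = 37.6851.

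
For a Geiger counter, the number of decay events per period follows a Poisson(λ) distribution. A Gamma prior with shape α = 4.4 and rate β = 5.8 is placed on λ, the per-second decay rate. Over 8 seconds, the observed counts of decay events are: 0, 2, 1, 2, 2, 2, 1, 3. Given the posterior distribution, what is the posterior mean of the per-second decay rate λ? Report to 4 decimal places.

1.2609

With a Gamma(shape α, rate β) prior, the Poisson likelihood is conjugate: the posterior is Gamma(α + ΣXᵢ, β + n).
Sum of counts S = 13 over n = 8 seconds.
Posterior: Gamma(α+S, β+n) = Gamma(4.4+13, 5.8+8) = Gamma(17.4, 13.8).
Posterior mean = α/β = 17.4/13.8 = 1.2609.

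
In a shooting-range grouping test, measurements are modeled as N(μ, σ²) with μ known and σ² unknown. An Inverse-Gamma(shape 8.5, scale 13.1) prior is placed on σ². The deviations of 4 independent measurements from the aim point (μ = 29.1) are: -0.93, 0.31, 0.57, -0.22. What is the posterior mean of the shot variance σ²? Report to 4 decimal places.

With known mean μ and an Inverse-Gamma(α, β) prior on σ², the Normal likelihood is conjugate: posterior is Inv-Gamma(α + n/2, β + Σ(xᵢ−μ)²/2).
Σ(xᵢ−μ)² = (-0.93)² + (0.31)² + (0.57)² + (-0.22)² = 1.3343.
Posterior: Inv-Gamma(8.5 + 4/2, 13.1 + 1.3343/2) = Inv-Gamma(10.50, 13.76715).
E[σ²|data] = β/(α−1) = 13.76715/9.50 = 1.4492.

1.4492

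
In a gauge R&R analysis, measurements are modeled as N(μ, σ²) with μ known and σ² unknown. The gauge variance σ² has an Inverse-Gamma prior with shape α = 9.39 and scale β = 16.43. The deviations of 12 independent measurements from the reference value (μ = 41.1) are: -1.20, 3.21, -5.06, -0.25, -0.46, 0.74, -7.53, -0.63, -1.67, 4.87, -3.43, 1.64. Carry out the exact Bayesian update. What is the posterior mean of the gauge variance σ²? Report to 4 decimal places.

5.8752

With known mean μ and an Inverse-Gamma(α, β) prior on σ², the Normal likelihood is conjugate: posterior is Inv-Gamma(α + n/2, β + Σ(xᵢ−μ)²/2).
Σ(xᵢ−μ)² = (-1.20)² + (3.21)² + (-5.06)² + (-0.25)² + (-0.46)² + (0.74)² + (-7.53)² + (-0.63)² + (-1.67)² + (4.87)² + (-3.43)² + (1.64)² = 136.2275.
Posterior: Inv-Gamma(9.39 + 12/2, 16.43 + 136.2275/2) = Inv-Gamma(15.39, 84.54375).
E[σ²|data] = β/(α−1) = 84.54375/14.39 = 5.8752.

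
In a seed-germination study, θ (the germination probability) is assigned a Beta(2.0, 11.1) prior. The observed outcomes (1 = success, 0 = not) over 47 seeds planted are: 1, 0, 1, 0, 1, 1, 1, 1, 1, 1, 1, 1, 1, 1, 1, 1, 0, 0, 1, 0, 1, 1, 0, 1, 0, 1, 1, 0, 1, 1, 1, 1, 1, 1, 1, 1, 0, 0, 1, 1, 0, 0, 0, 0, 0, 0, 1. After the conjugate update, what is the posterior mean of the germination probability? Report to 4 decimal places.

0.5491

The Beta prior is conjugate to a Binomial/Bernoulli likelihood; the update adds successes to α and failures to β.
Posterior: Beta(α+k, β+n−k) = Beta(2.0+31, 11.1+16) = Beta(33.0, 27.1).
Posterior mean = α/(α+β) = 33.0/60.1 = 0.5491.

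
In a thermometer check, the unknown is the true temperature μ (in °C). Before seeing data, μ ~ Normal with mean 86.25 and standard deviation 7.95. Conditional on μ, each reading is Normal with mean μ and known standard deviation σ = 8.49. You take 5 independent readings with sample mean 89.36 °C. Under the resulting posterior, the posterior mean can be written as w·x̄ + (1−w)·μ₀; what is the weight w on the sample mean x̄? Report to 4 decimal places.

0.8143

For Normal data with known variance σ², a Normal(μ₀, σ₀²) prior on μ is conjugate. Posterior precision = 1/σ₀² + n/σ²; posterior mean is the precision-weighted average of μ₀ and x̄.
σ₀² = 7.95² = 63.2025, σ² = 8.49² = 72.0801. Prior precision 1/σ₀² = 1/63.2025; data precision n/σ² = 5/72.0801.
w = (n/σ²)/(1/σ₀² + n/σ²) = n·σ₀²/(σ² + n·σ₀²) = 5·63.2025/(72.0801 + 5·63.2025) = 316.0125/388.0926 = 0.8143.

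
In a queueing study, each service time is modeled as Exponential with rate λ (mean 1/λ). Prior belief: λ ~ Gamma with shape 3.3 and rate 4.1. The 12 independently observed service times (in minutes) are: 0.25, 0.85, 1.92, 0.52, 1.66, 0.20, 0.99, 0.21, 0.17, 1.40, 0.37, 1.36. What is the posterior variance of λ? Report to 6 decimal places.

0.078061

With a Gamma(shape α, rate β) prior on the exponential rate λ, the posterior after n observations with total T = Σxᵢ is Gamma(α+n, β+T).
Sum of observations T = 9.90 minutes; n = 12.
Posterior: Gamma(3.3+12, 4.1+9.90) = Gamma(15.3, 14.00).
Var = α/β² = 0.078061.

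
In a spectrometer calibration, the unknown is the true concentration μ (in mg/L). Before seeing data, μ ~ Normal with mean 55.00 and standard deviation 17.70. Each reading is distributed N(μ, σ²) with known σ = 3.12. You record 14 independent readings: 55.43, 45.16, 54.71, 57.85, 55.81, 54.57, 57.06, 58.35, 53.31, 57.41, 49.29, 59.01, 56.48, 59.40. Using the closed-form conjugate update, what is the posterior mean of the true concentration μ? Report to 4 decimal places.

For Normal data with known variance σ², a Normal(μ₀, σ₀²) prior on μ is conjugate. Posterior precision = 1/σ₀² + n/σ²; posterior mean is the precision-weighted average of μ₀ and x̄.
Σxᵢ = 55.43 + 45.16 + 54.71 + 57.85 + 55.81 + 54.57 + 57.06 + 58.35 + 53.31 + 57.41 + 49.29 + 59.01 + 56.48 + 59.40 = 773.84, so n·x̄ = 773.84.
σ₀² = 17.70² = 313.29, σ² = 3.12² = 9.7344; σ² + n·σ₀² = 9.7344 + 14·313.29 = 4395.7944.
Posterior mean = (μ₀/σ₀² + n·x̄/σ²)/(1/σ₀² + n/σ²) = (σ²·μ₀ + σ₀²·n·x̄)/(σ² + n·σ₀²) = (9.7344·55.00 + 313.29·773.84)/4395.7944 = 242971.7256/4395.7944 = 55.2737.

55.2737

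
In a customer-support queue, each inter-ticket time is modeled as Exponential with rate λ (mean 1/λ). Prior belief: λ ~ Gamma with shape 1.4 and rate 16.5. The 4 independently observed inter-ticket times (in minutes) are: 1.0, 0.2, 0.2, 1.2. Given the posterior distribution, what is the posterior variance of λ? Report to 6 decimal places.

With a Gamma(shape α, rate β) prior on the exponential rate λ, the posterior after n observations with total T = Σxᵢ is Gamma(α+n, β+T).
Sum of observations T = 2.6 minutes; n = 4.
Posterior: Gamma(1.4+4, 16.5+2.6) = Gamma(5.4, 19.1).
Var = α/β² = 0.014802.

0.014802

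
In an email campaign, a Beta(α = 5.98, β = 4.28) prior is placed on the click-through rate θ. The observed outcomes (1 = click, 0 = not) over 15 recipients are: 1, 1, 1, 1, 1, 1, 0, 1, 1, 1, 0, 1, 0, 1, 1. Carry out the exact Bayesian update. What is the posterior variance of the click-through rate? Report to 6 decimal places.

The Beta prior is conjugate to a Binomial/Bernoulli likelihood; the update adds successes to α and failures to β.
Posterior: Beta(α+k, β+n−k) = Beta(5.98+12, 4.28+3) = Beta(17.98, 7.28).
Var = αβ/((α+β)²(α+β+1)) = 17.98·7.28/(25.26²·26.26) = 0.007812.

0.007812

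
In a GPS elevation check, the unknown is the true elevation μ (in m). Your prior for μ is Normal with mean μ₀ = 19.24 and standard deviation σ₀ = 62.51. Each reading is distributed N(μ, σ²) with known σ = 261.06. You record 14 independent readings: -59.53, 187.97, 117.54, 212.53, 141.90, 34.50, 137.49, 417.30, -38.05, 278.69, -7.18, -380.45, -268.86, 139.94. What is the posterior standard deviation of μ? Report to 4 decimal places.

46.5575

For Normal data with known variance σ², a Normal(μ₀, σ₀²) prior on μ is conjugate. Posterior precision = 1/σ₀² + n/σ²; posterior mean is the precision-weighted average of μ₀ and x̄.
σ₀² = 62.51² = 3907.5001, σ² = 261.06² = 68152.3236; σ² + n·σ₀² = 68152.3236 + 14·3907.5001 = 122857.325.
Posterior precision = 1/σ₀² + n/σ² = 1/3907.5001 + 14/68152.3236 = (σ² + n·σ₀²)/(σ₀²σ²) = 122857.325/(3907.5001·68152.3236); posterior variance σₙ² = σ₀²σ²/(σ² + n·σ₀²) = 3907.5001·68152.3236/122857.325 = 2167.597343.
Posterior SD = √σₙ² = √(3907.5001·68152.3236/122857.325) = 46.5575.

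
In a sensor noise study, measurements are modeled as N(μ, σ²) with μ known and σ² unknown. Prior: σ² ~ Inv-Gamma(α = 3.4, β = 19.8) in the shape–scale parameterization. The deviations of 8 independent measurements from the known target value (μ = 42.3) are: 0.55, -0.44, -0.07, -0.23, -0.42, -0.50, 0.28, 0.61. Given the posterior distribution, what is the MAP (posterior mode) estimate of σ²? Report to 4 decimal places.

2.4423

With known mean μ and an Inverse-Gamma(α, β) prior on σ², the Normal likelihood is conjugate: posterior is Inv-Gamma(α + n/2, β + Σ(xᵢ−μ)²/2).
Σ(xᵢ−μ)² = (0.55)² + (-0.44)² + (-0.07)² + (-0.23)² + (-0.42)² + (-0.50)² + (0.28)² + (0.61)² = 1.4308.
Posterior: Inv-Gamma(3.4 + 8/2, 19.8 + 1.4308/2) = Inv-Gamma(7.40, 20.51540).
Mode = β/(α+1) = 20.51540/8.40 = 2.4423.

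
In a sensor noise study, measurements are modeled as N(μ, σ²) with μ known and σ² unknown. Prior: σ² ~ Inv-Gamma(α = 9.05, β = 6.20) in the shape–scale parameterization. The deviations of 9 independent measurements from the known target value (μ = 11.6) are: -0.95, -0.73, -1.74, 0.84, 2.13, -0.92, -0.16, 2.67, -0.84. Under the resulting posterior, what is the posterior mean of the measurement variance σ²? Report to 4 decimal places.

1.2276

With known mean μ and an Inverse-Gamma(α, β) prior on σ², the Normal likelihood is conjugate: posterior is Inv-Gamma(α + n/2, β + Σ(xᵢ−μ)²/2).
Σ(xᵢ−μ)² = (-0.95)² + (-0.73)² + (-1.74)² + (0.84)² + (2.13)² + (-0.92)² + (-0.16)² + (2.67)² + (-0.84)² = 18.4120.
Posterior: Inv-Gamma(9.05 + 9/2, 6.20 + 18.4120/2) = Inv-Gamma(13.55, 15.40600).
E[σ²|data] = β/(α−1) = 15.40600/12.55 = 1.2276.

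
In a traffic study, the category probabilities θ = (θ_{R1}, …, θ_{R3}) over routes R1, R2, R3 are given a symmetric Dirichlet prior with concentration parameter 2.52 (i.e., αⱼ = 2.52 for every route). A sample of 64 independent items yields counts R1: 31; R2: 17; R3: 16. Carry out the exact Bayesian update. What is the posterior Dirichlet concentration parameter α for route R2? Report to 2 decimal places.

19.52

The Dirichlet prior is conjugate to the Multinomial likelihood: each posterior αⱼ = prior αⱼ + observed count nⱼ.
Posterior concentration: (33.52, 19.52, 18.52), total = 71.56.
α_{R2} = 2.52 + 17 = 19.52.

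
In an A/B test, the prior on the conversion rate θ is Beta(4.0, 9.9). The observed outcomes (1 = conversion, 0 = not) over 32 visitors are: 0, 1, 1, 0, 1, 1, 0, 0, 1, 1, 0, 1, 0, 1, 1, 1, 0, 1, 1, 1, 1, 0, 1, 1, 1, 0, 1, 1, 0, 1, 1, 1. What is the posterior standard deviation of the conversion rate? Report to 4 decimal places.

0.0724

The Beta prior is conjugate to a Binomial/Bernoulli likelihood; the update adds successes to α and failures to β.
Posterior: Beta(α+k, β+n−k) = Beta(4.0+22, 9.9+10) = Beta(26.0, 19.9).
Var = αβ/((α+β)²(α+β+1)) = 26.0·19.9/(45.9²·46.9) = 0.00523634; SD = √0.00523634 = 0.0724.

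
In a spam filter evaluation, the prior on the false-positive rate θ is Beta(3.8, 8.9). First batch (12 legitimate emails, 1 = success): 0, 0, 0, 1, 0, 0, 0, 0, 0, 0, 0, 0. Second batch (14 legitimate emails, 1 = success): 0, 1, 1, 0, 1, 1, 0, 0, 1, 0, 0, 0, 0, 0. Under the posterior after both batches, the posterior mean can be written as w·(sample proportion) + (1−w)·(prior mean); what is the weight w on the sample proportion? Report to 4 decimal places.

The Beta prior is conjugate to a Binomial/Bernoulli likelihood; the update adds successes to α and failures to β.
Total number of legitimate emails: n = 12 + 14 = 26.
Posterior mean = (α₀+k)/(α₀+β₀+n) = [n/(α₀+β₀+n)]·(k/n) + [(α₀+β₀)/(α₀+β₀+n)]·α₀/(α₀+β₀), so only n and the prior enter the weight.
The weight on the data is w = n/(α₀+β₀+n) = 26/(3.8+8.9+26) = 26/38.7 = 0.6718.

0.6718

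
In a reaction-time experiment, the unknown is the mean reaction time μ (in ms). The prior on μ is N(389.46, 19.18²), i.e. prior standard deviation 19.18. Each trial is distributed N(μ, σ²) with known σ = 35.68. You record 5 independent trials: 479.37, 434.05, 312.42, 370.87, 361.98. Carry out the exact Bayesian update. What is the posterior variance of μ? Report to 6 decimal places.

150.469364

For Normal data with known variance σ², a Normal(μ₀, σ₀²) prior on μ is conjugate. Posterior precision = 1/σ₀² + n/σ²; posterior mean is the precision-weighted average of μ₀ and x̄.
σ₀² = 19.18² = 367.8724, σ² = 35.68² = 1273.0624; σ² + n·σ₀² = 1273.0624 + 5·367.8724 = 3112.4244.
Posterior precision = 1/σ₀² + n/σ² = 1/367.8724 + 5/1273.0624 = (σ² + n·σ₀²)/(σ₀²σ²) = 3112.4244/(367.8724·1273.0624); posterior variance σₙ² = σ₀²σ²/(σ² + n·σ₀²) = 367.8724·1273.0624/3112.4244 = 150.469364.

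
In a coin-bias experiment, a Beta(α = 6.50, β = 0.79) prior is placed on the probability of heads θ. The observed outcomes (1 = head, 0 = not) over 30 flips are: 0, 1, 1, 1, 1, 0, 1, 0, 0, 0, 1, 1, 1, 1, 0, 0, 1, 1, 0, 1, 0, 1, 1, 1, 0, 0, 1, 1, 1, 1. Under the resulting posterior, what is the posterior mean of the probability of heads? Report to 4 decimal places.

0.6838

The Beta prior is conjugate to a Binomial/Bernoulli likelihood; the update adds successes to α and failures to β.
Posterior: Beta(α+k, β+n−k) = Beta(6.50+19, 0.79+11) = Beta(25.50, 11.79).
Posterior mean = α/(α+β) = 25.50/37.29 = 0.6838.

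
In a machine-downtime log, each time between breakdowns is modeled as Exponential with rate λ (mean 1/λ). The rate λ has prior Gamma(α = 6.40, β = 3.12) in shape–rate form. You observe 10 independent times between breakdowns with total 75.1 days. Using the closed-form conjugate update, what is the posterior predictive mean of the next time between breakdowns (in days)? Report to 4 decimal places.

5.0792

With a Gamma(shape α, rate β) prior on the exponential rate λ, the posterior after n observations with total T = Σxᵢ is Gamma(α+n, β+T).
Posterior: Gamma(6.40+10, 3.12+75.1) = Gamma(16.40, 78.22).
The predictive distribution for the next observation is Lomax; its mean is β/(α−1) = 78.22/15.40 = 5.0792.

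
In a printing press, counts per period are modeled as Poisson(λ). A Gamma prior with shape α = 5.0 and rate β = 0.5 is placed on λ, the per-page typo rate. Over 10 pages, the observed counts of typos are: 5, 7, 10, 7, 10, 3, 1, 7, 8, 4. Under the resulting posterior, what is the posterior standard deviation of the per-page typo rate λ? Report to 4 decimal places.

0.7796

With a Gamma(shape α, rate β) prior, the Poisson likelihood is conjugate: the posterior is Gamma(α + ΣXᵢ, β + n).
Sum of counts S = 62 over n = 10 pages.
Posterior: Gamma(α+S, β+n) = Gamma(5.0+62, 0.5+10) = Gamma(67.0, 10.5).
SD = √α/β = √67.0/10.5 = 0.7796.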